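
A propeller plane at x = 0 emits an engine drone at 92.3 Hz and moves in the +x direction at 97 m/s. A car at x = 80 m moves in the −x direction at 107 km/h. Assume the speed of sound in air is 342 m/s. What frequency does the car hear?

140 Hz

107 km/h = 29.72 m/s.
The observer lies on the +x side, so the source is heading toward the observer and the observer is heading toward the source.
General Doppler shift: f' = f · (v + v_o)/(v − v_s).
f' = 92.3 × (342 + 29.72)/(342 − 97) = 92.3 × 371.72/245 ≈ 140 Hz.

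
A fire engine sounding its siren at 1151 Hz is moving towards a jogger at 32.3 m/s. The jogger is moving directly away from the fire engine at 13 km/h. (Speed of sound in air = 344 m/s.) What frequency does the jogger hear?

13 km/h = 3.611 m/s.
Both move, so f' = f · (v − v_o)/(v − v_s).
f' = 1151 × (344 − 3.611)/(344 − 32.3) = 1151 × 340.39/311.7 ≈ 1257 Hz.

1257 Hz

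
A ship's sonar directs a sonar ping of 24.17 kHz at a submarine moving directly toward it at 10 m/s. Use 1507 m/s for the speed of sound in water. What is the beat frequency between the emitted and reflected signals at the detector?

323 Hz

The submarine first receives the wave as a moving observer: f₁ = f₀ · (v + u)/v = 24.17 × (1507 + 10)/1507 ≈ 24.330 kHz.
On reflection it acts as a source moving toward the stationary detector: f₂ = f₁ · v/(v − u) = 24.330 × 1507/1497 ≈ 24.493 kHz.
Equivalently f₂ = f₀ · (v + u)/(v − u).
Beat frequency (with f₀ = 24170 Hz): |f₂ − f₀| = 2u·f₀/(v − u) = 2 × 10 × 24170/1497 ≈ 323 Hz.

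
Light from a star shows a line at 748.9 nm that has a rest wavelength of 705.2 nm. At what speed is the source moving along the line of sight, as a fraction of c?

λ'/λ₀ = 1.0620 > 1 (redshift), so the source is receding.
λ'/λ₀ = √((1 + β)/(1 − β)) for a receding source ⇒ β = (r² − 1)/(r² + 1) with r = λ'/λ₀.
β = (1.1278 − 1)/(1.1278 + 1) ≈ 0.060.

0.060c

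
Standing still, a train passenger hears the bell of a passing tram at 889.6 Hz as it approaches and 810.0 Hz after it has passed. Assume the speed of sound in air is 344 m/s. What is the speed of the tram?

f₁/f₂ = (v + v_s)/(v − v_s), so v_s = v · (f₁ − f₂)/(f₁ + f₂).
v_s = 344 × (889.6 − 810.0)/(889.6 + 810.0) = 344 × 79.6/1699.6 ≈ 16.1 m/s.

16.1 m/s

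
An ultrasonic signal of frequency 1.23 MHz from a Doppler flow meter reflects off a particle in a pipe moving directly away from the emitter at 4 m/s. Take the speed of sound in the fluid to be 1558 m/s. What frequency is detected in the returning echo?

1.2237 MHz

At the particle in a pipe (a moving observer), f₁ = f₀ · (v − u)/v = 1.23 × 1554/1558 ≈ 1.2268 MHz.
On reflection it acts as a source moving away from the stationary detector: f₂ = f₁ · v/(v + u) = 1.2268 × 1558/1562 ≈ 1.2237 MHz.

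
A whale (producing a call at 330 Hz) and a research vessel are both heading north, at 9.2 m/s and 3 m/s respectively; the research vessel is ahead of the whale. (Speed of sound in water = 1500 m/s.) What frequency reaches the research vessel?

331 Hz

The research vessel is ahead, so the whale is moving toward it while the research vessel is moving away from the whale.
With source approaching and observer receding, f' = f · (v − v_o)/(v − v_s).
f' = 330 × (1500 − 3)/(1500 − 9.2) = 330 × 1497/1490.8 ≈ 331 Hz.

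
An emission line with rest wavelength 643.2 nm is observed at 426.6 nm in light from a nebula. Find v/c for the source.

λ'/λ₀ = 0.6632 < 1 (blueshift), so the source is approaching.
λ'/λ₀ = √((1 − β)/(1 + β)) for an approaching source ⇒ β = (1 − r²)/(1 + r²) with r = λ'/λ₀.
β = (1 − 0.4399)/(1 + 0.4399) ≈ 0.389.

0.389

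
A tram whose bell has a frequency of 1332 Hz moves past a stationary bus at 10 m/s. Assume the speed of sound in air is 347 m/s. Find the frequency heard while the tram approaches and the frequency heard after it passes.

1372 Hz approaching; 1295 Hz receding

Approaching: f₁ = f · v/(v − v_s) = 1332 × 347/337 ≈ 1372 Hz.
Receding: f₂ = f · v/(v + v_s) = 1332 × 347/357 ≈ 1295 Hz.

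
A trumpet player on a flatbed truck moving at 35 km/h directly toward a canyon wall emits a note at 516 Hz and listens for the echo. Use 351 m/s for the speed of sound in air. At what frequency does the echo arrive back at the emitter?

35 km/h = 9.722 m/s.
The canyon wall receives the sound from a moving source: f₁ = f₀ · v/(v − v_e) = 516 × 351/341.28 ≈ 531 Hz.
On the return leg the trumpet player on a flatbed truck is a moving observer: f₂ = f₁ · (v + v_e)/v = 531 × 360.72/351 ≈ 545 Hz.
Equivalently f₂ = f₀ · (v + v_e)/(v − v_e).

545 Hz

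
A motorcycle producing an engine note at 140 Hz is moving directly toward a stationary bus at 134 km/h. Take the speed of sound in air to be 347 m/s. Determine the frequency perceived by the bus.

134 km/h = 37.22 m/s.
Moving source, stationary observer: f' = f · v/(v − v_s) since the source is approaching.
f' = 140 × 347/(347 − 37.22) = 140 × 347/309.8 ≈ 157 Hz.

157 Hz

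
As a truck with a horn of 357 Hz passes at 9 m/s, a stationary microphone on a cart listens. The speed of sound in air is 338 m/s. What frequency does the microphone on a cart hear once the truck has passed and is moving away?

348 Hz

Receding: f₂ = f · v/(v + v_s) = 357 × 338/347 ≈ 348 Hz.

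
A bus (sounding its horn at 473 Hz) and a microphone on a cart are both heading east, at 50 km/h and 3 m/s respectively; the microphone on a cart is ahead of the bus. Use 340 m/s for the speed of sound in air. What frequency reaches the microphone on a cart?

489 Hz

50 km/h = 13.89 m/s.
The microphone on a cart is ahead, so the bus is moving toward it while the microphone on a cart is moving away from the bus.
With source approaching and observer receding, f' = f · (v − v_o)/(v − v_s).
f' = 473 × (340 − 3)/(340 − 13.89) = 473 × 337/326.11 ≈ 489 Hz.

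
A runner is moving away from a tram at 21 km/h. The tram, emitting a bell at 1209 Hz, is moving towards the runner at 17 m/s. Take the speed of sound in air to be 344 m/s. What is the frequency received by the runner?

21 km/h = 5.833 m/s.
General Doppler shift: f' = f · (v − v_o)/(v − v_s).
f' = 1209 × (344 − 5.833)/(344 − 17) = 1209 × 338.17/327 ≈ 1250 Hz.

1250 Hz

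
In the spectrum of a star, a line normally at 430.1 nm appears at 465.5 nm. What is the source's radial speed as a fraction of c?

λ'/λ₀ = 1.0823 > 1 (redshift), so the source is receding.
λ'/λ₀ = √((1 + β)/(1 − β)) for a receding source ⇒ β = (r² − 1)/(r² + 1) with r = λ'/λ₀.
β = (1.1714 − 1)/(1.1714 + 1) ≈ 0.079.

0.079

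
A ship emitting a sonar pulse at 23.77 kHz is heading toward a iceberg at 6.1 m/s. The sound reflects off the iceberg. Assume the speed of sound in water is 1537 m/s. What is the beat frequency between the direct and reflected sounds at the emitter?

The iceberg receives the sound from a moving source: f₁ = f₀ · v/(v − v_e) = 23.77 × 1537/1530.9 ≈ 23.8647 kHz.
On the return leg the ship is a moving observer: f₂ = f₁ · (v + v_e)/v = 23.8647 × 1543.1/1537 ≈ 23.9594 kHz.
Beat against the emitted tone (with f₀ = 23770 Hz): |f₂ − f₀| = 2v_e·f₀/(v − v_e) = 2 × 6.1 × 23770/1530.9 ≈ 189 Hz.

189 Hz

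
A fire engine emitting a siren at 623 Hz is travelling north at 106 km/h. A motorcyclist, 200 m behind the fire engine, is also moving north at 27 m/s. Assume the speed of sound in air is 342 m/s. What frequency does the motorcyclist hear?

619 Hz

106 km/h = 29.44 m/s.
The motorcyclist is behind, so the fire engine is moving away from it while the motorcyclist is moving toward the fire engine.
General Doppler shift: f' = f · (v + v_o)/(v + v_s).
f' = 623 × (342 + 27)/(342 + 29.44) = 623 × 369/371.44 ≈ 619 Hz.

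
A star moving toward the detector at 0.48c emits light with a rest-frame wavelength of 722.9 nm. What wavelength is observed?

Relativistic Doppler for wavelength: λ' = λ₀ · √((1 − β)/(1 + β)).
λ' = 722.9 × √(0.5200/1.4800) = 722.9 × 0.59275 ≈ 428.5 nm.

428.5 nm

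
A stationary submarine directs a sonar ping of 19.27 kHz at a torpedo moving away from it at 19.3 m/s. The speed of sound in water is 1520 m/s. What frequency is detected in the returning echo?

The torpedo first receives the wave as a moving observer: f₁ = f₀ · (v − u)/v = 19.27 × (1520 − 19.3)/1520 ≈ 19.03 kHz.
The reflection then acts as a moving source: f₂ = f₁ · v/(v + u) ≈ 18.79 kHz.
Equivalently f₂ = f₀ · (v − u)/(v + u).

18.79 kHz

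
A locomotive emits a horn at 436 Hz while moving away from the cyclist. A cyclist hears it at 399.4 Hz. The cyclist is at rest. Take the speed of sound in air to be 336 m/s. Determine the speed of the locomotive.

31 m/s

f' = f · v/(v + v_s) ⇒ v_s = v · |1 − f/f'|.
v_s = 336 × |1 − 436/399.4| = 336 × 0.09164 ≈ 31 m/s.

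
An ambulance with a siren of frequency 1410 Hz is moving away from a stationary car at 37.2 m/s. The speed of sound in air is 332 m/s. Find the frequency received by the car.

1268 Hz

Moving source, stationary observer: f' = f · v/(v + v_s) since the source is receding.
f' = 1410 × 332/(332 + 37.2) = 1410 × 332/369.2 ≈ 1268 Hz.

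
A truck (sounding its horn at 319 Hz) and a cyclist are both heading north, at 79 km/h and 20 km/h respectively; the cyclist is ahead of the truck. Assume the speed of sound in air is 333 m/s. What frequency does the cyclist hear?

336 Hz

79 km/h = 21.94 m/s; 20 km/h = 5.556 m/s.
The cyclist is ahead, so the truck is moving toward it while the cyclist is moving away from the truck.
With source approaching and observer receding, f' = f · (v − v_o)/(v − v_s).
f' = 319 × (333 − 5.556)/(333 − 21.94) = 319 × 327.44/311.06 ≈ 336 Hz.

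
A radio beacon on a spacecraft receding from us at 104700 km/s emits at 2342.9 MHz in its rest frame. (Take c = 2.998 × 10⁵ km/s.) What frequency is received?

β = v/c = 104700/299800 = 0.3492.
Relativistic Doppler for frequency: f' = f₀ · √((1 − β)/(1 + β)).
f' = 2342.9 × √(0.6508/1.3492) = 2342.9 × 0.69450 ≈ 1627.1 MHz.

1627.1 MHz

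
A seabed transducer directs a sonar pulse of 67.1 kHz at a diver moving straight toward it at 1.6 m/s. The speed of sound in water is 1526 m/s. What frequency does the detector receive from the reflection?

67.2 kHz

The diver first receives the wave as a moving observer: f₁ = f₀ · (v + u)/v = 67.1 × (1526 + 1.6)/1526 ≈ 67.2 kHz.
The reflection then acts as a moving source: f₂ = f₁ · v/(v − u) ≈ 67.2 kHz.
Equivalently f₂ = f₀ · (v + u)/(v − u).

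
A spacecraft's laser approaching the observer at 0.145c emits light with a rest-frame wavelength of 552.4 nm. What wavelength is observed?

Relativistic Doppler for wavelength: λ' = λ₀ · √((1 − β)/(1 + β)).
λ' = 552.4 × √(0.8550/1.1450) = 552.4 × 0.86413 ≈ 477.3 nm.

477.3 nm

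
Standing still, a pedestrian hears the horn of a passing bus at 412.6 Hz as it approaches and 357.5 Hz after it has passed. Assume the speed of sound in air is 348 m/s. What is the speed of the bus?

f₁/f₂ = (v + v_s)/(v − v_s), so v_s = v · (f₁ − f₂)/(f₁ + f₂).
v_s = 348 × (412.6 − 357.5)/(412.6 + 357.5) = 348 × 55.1/770.1 ≈ 24.9 m/s.

24.9 m/s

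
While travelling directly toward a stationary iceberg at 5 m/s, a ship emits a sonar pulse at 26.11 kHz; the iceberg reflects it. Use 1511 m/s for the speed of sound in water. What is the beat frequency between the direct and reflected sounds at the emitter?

The iceberg receives the sound from a moving source: f₁ = f₀ · v/(v − v_e) = 26.11 × 1511/1506 ≈ 26.1967 kHz.
On the return leg the ship is a moving observer: f₂ = f₁ · (v + v_e)/v = 26.1967 × 1516/1511 ≈ 26.2834 kHz.
Beat against the emitted tone (with f₀ = 26110 Hz): |f₂ − f₀| = 2v_e·f₀/(v − v_e) = 2 × 5 × 26110/1506 ≈ 173 Hz.

173 Hz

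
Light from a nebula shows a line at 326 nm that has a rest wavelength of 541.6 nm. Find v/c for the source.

λ'/λ₀ = 0.6019 < 1 (blueshift), so the source is approaching.
λ'/λ₀ = √((1 − β)/(1 + β)) for an approaching source ⇒ β = (1 − r²)/(1 + r²) with r = λ'/λ₀.
β = (1 − 0.3623)/(1 + 0.3623) ≈ 0.468.

0.468c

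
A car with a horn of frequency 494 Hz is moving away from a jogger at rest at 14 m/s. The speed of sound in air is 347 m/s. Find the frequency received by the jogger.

With the source moving away from a stationary observer, f' = f · v/(v + v_s).
f' = 494 × 347/(347 + 14) = 494 × 347/361 ≈ 475 Hz.

475 Hz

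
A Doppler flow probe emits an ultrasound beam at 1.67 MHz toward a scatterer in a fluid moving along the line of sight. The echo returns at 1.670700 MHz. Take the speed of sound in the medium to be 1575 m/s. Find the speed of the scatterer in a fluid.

0.33 m/s

Double Doppler shift off a moving reflector: f₂ = f₀ · (v + u)/(v − u) (u > 0 toward emitter).
Rearranging, u = v · (f₂ − f₀)/(f₂ + f₀) = 1575 × 0.000700/3.340700 ≈ 0.33 m/s.
So the scatterer in a fluid is moving at 0.33 m/s toward the emitter.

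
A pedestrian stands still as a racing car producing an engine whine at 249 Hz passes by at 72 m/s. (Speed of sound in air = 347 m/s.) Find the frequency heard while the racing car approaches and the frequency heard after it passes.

Approaching: f₁ = f · v/(v − v_s) = 249 × 347/275 ≈ 314 Hz.
Receding: f₂ = f · v/(v + v_s) = 249 × 347/419 ≈ 206 Hz.

314 Hz approaching; 206 Hz receding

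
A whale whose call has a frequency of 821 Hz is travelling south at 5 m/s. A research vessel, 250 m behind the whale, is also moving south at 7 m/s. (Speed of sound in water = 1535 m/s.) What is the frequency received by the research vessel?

822 Hz

The research vessel is behind, so the whale is moving away from it while the research vessel is moving toward the whale.
With source receding and observer approaching, f' = f · (v + v_o)/(v + v_s).
f' = 821 × (1535 + 7)/(1535 + 5) = 821 × 1542/1540 ≈ 822 Hz.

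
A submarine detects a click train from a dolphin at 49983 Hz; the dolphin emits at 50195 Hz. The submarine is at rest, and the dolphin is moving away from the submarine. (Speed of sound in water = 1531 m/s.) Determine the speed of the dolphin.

6.5 m/s

f' = f · v/(v + v_s) ⇒ v_s = v · |1 − f/f'|.
v_s = 1531 × |1 − 50195/49983| = 1531 × 0.004241 ≈ 6.5 m/s.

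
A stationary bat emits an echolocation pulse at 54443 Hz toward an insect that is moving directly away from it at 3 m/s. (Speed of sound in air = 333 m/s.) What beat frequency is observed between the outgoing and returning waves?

972 Hz

At the insect (a moving observer), f₁ = f₀ · (v − u)/v = 54443 × 330/333 ≈ 53953 Hz.
On reflection it acts as a source moving away from the stationary detector: f₂ = f₁ · v/(v + u) = 53953 × 333/336 ≈ 53471 Hz.
Beat frequency: |f₂ − f₀| = 2u·f₀/(v + u) = 2 × 3 × 54443/336 ≈ 972 Hz.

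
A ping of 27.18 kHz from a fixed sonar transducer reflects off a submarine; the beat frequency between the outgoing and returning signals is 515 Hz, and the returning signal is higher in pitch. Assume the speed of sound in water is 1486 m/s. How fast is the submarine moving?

13.9 m/s

Double Doppler shift off a moving reflector: f₂ = f₀ · (v + u)/(v − u) (u > 0 toward emitter).
Returning signal is higher, so f₂ = f₀ + Δf = 27180 + 515 = 27695 Hz.
Rearranging, u = v · (f₂ − f₀)/(f₂ + f₀) = 1486 × 515/54875 ≈ 13.9 m/s.
So the submarine is moving at 13.9 m/s toward the emitter.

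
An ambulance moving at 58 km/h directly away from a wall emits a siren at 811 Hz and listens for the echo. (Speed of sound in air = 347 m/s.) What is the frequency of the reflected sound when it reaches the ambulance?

739 Hz

58 km/h = 16.11 m/s.
The wall receives the sound from a moving source: f₁ = f₀ · v/(v + v_e) = 811 × 347/363.11 ≈ 775 Hz.
On the return leg the ambulance is a moving observer: f₂ = f₁ · (v − v_e)/v = 775 × 330.89/347 ≈ 739 Hz.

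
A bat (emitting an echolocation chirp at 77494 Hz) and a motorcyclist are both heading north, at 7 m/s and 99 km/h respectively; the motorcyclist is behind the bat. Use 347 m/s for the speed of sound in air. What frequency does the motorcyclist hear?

81982 Hz

99 km/h = 27.5 m/s.
The motorcyclist is behind, so the bat is moving away from it while the motorcyclist is moving toward the bat.
General Doppler shift: f' = f · (v + v_o)/(v + v_s).
f' = 77494 × (347 + 27.5)/(347 + 7) = 77494 × 374.5/354 ≈ 81982 Hz.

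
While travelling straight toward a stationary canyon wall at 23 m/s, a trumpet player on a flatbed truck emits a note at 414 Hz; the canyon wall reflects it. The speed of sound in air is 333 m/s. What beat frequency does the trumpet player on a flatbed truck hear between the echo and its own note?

61 Hz

The canyon wall receives the sound from a moving source: f₁ = f₀ · v/(v − v_e) = 414 × 333/310 ≈ 444.7 Hz.
On the return leg the trumpet player on a flatbed truck is a moving observer: f₂ = f₁ · (v + v_e)/v = 444.7 × 356/333 ≈ 475.4 Hz.
Equivalently f₂ = f₀ · (v + v_e)/(v − v_e).
Beat against the emitted tone: |f₂ − f₀| = 2v_e·f₀/(v − v_e) = 2 × 23 × 414/310 ≈ 61 Hz.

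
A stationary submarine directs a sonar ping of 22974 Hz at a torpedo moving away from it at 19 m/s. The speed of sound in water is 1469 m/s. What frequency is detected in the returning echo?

22387 Hz

The torpedo first receives the wave as a moving observer: f₁ = f₀ · (v − u)/v = 22974 × (1469 − 19)/1469 ≈ 22677 Hz.
The reflection then acts as a moving source: f₂ = f₁ · v/(v + u) ≈ 22387 Hz.
Equivalently f₂ = f₀ · (v − u)/(v + u).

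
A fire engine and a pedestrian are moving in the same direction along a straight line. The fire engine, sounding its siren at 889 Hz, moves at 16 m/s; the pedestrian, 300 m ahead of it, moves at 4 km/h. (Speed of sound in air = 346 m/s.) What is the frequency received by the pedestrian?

929 Hz

4 km/h = 1.111 m/s.
The pedestrian is ahead, so the fire engine is moving toward it while the pedestrian is moving away from the fire engine.
Both move, so f' = f · (v − v_o)/(v − v_s).
f' = 889 × (346 − 1.111)/(346 − 16) = 889 × 344.89/330 ≈ 929 Hz.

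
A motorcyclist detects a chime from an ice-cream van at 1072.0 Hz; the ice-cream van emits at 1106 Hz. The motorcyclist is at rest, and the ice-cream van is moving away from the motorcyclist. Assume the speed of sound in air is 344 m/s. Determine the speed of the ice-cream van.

10.9 m/s

f' = f · v/(v + v_s) ⇒ v_s = v · |1 − f/f'|.
v_s = 344 × |1 − 1106/1072.0| = 344 × 0.03172 ≈ 10.9 m/s.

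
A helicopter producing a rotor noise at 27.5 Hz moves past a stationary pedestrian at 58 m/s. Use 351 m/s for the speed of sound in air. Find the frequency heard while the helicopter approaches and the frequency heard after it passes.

Approaching: f₁ = f · v/(v − v_s) = 27.5 × 351/293 ≈ 32.9 Hz.
Receding: f₂ = f · v/(v + v_s) = 27.5 × 351/409 ≈ 23.6 Hz.

32.9 Hz approaching; 23.6 Hz receding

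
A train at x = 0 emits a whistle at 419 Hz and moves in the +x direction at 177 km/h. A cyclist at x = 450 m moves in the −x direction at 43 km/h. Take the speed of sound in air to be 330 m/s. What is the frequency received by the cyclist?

510 Hz

177 km/h = 49.17 m/s; 43 km/h = 11.94 m/s.
The observer lies on the +x side, so the source is heading toward the observer and the observer is heading toward the source.
Both move, so f' = f · (v + v_o)/(v − v_s).
f' = 419 × (330 + 11.94)/(330 − 49.17) = 419 × 341.94/280.83 ≈ 510 Hz.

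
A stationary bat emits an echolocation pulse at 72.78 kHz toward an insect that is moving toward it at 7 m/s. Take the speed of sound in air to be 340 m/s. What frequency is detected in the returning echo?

The insect first receives the wave as a moving observer: f₁ = f₀ · (v + u)/v = 72.78 × (340 + 7)/340 ≈ 74.3 kHz.
The reflection then acts as a moving source: f₂ = f₁ · v/(v − u) ≈ 75.8 kHz.

75.8 kHz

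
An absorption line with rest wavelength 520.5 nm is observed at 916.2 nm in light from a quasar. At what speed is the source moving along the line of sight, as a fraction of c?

0.512

λ'/λ₀ = 1.7602 > 1 (redshift), so the source is receding.
λ'/λ₀ = √((1 + β)/(1 − β)) for a receding source ⇒ β = (r² − 1)/(r² + 1) with r = λ'/λ₀.
β = (3.0984 − 1)/(3.0984 + 1) ≈ 0.512.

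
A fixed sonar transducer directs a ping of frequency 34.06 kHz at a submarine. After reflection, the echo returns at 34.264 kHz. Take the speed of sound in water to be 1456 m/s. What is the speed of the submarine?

Double Doppler shift off a moving reflector: f₂ = f₀ · (v + u)/(v − u) (u > 0 toward emitter).
Rearranging, u = v · (f₂ − f₀)/(f₂ + f₀) = 1456 × 0.204/68.324 ≈ 4.3 m/s.
So the submarine is moving at 4.3 m/s toward the emitter.

4.3 m/s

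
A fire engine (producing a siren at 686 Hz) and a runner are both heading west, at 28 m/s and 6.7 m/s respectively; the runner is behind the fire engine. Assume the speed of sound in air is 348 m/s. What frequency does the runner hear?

647 Hz

The runner is behind, so the fire engine is moving away from it while the runner is moving toward the fire engine.
General Doppler shift: f' = f · (v + v_o)/(v + v_s).
f' = 686 × (348 + 6.7)/(348 + 28) = 686 × 354.7/376 ≈ 647 Hz.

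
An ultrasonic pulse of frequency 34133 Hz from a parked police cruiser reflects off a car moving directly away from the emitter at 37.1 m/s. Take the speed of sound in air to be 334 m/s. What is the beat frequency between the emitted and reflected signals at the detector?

6825 Hz

The car first receives the wave as a moving observer: f₁ = f₀ · (v − u)/v = 34133 × (334 − 37.1)/334 ≈ 30342 Hz.
On reflection it acts as a source moving away from the stationary detector: f₂ = f₁ · v/(v + u) = 30342 × 334/371.1 ≈ 27308 Hz.
Beat frequency: |f₂ − f₀| = 2u·f₀/(v + u) = 2 × 37.1 × 34133/371.1 ≈ 6825 Hz.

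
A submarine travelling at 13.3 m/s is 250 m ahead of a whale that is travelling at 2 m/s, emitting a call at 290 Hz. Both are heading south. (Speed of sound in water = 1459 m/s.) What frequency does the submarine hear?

The submarine is ahead, so the whale is moving toward it while the submarine is moving away from the whale.
Both move, so f' = f · (v − v_o)/(v − v_s).
f' = 290 × (1459 − 13.3)/(1459 − 2) = 290 × 1445.7/1457 ≈ 288 Hz.

288 Hz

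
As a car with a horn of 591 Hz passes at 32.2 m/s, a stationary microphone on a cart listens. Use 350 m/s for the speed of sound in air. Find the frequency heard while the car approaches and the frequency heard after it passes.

Approaching: f₁ = f · v/(v − v_s) = 591 × 350/317.8 ≈ 651 Hz.
Receding: f₂ = f · v/(v + v_s) = 591 × 350/382.2 ≈ 541 Hz.

651 Hz approaching; 541 Hz receding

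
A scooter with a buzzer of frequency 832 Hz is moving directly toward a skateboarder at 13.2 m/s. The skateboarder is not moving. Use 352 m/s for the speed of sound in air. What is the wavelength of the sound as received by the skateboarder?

Moving source, stationary observer: f' = f · v/(v − v_s) since the source is approaching.
f' = 832 × 352/(352 − 13.2) ≈ 864 Hz.
λ' = v/f' = 352/864.416 ≈ 40.7 cm.

40.7 cm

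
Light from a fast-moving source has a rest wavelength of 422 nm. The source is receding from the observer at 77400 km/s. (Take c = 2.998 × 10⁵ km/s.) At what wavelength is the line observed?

549.6 nm

β = v/c = 77400/299800 = 0.2582.
Relativistic Doppler for wavelength: λ' = λ₀ · √((1 + β)/(1 − β)).
λ' = 422 × √(1.2582/0.7418) = 422 × 1.30232 ≈ 549.6 nm.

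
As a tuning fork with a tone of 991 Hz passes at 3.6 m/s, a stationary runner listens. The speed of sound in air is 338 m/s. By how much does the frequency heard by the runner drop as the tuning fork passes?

Approaching: f₁ = f · v/(v − v_s) = 991 × 338/334.4 ≈ 1001.7 Hz.
Receding: f₂ = f · v/(v + v_s) = 991 × 338/341.6 ≈ 980.6 Hz.
Drop: f₁ − f₂ = 2f·v·v_s/(v² − v_s²) = 2 × 991 × 338 × 3.6/(338² − 3.6²) ≈ 21.1 Hz.

21.1 Hz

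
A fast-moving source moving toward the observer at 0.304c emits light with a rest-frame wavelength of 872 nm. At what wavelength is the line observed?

Relativistic Doppler for wavelength: λ' = λ₀ · √((1 − β)/(1 + β)).
λ' = 872 × √(0.6960/1.3040) = 872 × 0.73058 ≈ 637.1 nm.

637.1 nm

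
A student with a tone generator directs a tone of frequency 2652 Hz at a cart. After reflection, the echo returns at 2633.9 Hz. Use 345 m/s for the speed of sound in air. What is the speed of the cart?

Double Doppler shift off a moving reflector: f₂ = f₀ · (v + u)/(v − u) (u > 0 toward emitter).
Rearranging, u = v · (f₂ − f₀)/(f₂ + f₀) = 345 × -18.1/5285.9 ≈ -1.18 m/s.
So the cart is moving at 1.18 m/s away from the emitter.

1.18 m/s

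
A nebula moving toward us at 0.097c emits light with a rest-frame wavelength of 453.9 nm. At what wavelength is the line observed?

Relativistic Doppler for wavelength: λ' = λ₀ · √((1 − β)/(1 + β)).
λ' = 453.9 × √(0.9030/1.0970) = 453.9 × 0.90728 ≈ 411.8 nm.

411.8 nm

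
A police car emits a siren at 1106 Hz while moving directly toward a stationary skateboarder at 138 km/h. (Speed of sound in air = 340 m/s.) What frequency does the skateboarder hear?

1247 Hz

138 km/h = 38.33 m/s.
Moving source, stationary observer: f' = f · v/(v − v_s) since the source is approaching.
f' = 1106 × 340/(340 − 38.33) = 1106 × 340/301.7 ≈ 1247 Hz.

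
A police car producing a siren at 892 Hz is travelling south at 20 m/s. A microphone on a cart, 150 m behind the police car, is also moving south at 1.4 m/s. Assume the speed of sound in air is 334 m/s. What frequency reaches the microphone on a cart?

The microphone on a cart is behind, so the police car is moving away from it while the microphone on a cart is moving toward the police car.
General Doppler shift: f' = f · (v + v_o)/(v + v_s).
f' = 892 × (334 + 1.4)/(334 + 20) = 892 × 335.4/354 ≈ 845 Hz.

845 Hz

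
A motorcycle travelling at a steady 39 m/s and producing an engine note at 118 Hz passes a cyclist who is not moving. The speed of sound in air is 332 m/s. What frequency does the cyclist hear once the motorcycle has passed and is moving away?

Receding: f₂ = f · v/(v + v_s) = 118 × 332/371 ≈ 106 Hz.

106 Hz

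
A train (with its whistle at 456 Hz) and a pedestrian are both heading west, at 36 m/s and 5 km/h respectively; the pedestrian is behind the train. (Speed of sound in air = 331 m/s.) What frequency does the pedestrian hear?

5 km/h = 1.389 m/s.
The pedestrian is behind, so the train is moving away from it while the pedestrian is moving toward the train.
With source receding and observer approaching, f' = f · (v + v_o)/(v + v_s).
f' = 456 × (331 + 1.389)/(331 + 36) = 456 × 332.39/367 ≈ 413 Hz.

413 Hz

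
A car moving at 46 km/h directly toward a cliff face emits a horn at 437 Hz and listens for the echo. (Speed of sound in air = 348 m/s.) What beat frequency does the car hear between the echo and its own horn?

46 km/h = 12.78 m/s.
The cliff face receives the sound from a moving source: f₁ = f₀ · v/(v − v_e) = 437 × 348/335.22 ≈ 453.7 Hz.
On the return leg the car is a moving observer: f₂ = f₁ · (v + v_e)/v = 453.7 × 360.78/348 ≈ 470.3 Hz.
Equivalently f₂ = f₀ · (v + v_e)/(v − v_e).
Beat against the emitted tone: |f₂ − f₀| = 2v_e·f₀/(v − v_e) = 2 × 12.78 × 437/335.22 ≈ 33.3 Hz.

33.3 Hz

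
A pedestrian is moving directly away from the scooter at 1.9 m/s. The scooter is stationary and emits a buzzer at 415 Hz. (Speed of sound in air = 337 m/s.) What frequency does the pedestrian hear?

413 Hz

Only the observer moves, away from the source, so f' = f · (v − v_o)/v.
f' = 415 × (337 − 1.9)/337 = 415 × 335.1/337 ≈ 413 Hz.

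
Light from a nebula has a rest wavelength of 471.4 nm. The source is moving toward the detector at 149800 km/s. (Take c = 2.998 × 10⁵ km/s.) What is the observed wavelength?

272.3 nm

β = v/c = 149800/299800 = 0.4997.
Relativistic Doppler for wavelength: λ' = λ₀ · √((1 − β)/(1 + β)).
λ' = 471.4 × √(0.5003/1.4997) = 471.4 × 0.57761 ≈ 272.3 nm.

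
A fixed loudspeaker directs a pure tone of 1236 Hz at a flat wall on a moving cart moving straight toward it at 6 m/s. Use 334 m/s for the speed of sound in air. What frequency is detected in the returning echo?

1281 Hz

The flat wall on a moving cart first receives the wave as a moving observer: f₁ = f₀ · (v + u)/v = 1236 × (334 + 6)/334 ≈ 1258 Hz.
The reflection then acts as a moving source: f₂ = f₁ · v/(v − u) ≈ 1281 Hz.
Equivalently f₂ = f₀ · (v + u)/(v − u).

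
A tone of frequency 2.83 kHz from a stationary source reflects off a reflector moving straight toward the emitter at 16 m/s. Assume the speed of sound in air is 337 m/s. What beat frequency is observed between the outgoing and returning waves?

At the reflector (a moving observer), f₁ = f₀ · (v + u)/v = 2.83 × 353/337 ≈ 2.964 kHz.
The reflection then acts as a moving source: f₂ = f₁ · v/(v − u) ≈ 3.112 kHz.
Equivalently f₂ = f₀ · (v + u)/(v − u).
Beat frequency (with f₀ = 2830 Hz): |f₂ − f₀| = 2u·f₀/(v − u) = 2 × 16 × 2830/321 ≈ 282 Hz.

282 Hz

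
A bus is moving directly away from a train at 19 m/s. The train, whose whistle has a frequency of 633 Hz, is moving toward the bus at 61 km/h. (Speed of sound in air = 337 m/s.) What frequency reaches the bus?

629 Hz

61 km/h = 16.94 m/s.
General Doppler shift: f' = f · (v − v_o)/(v − v_s).
f' = 633 × (337 − 19)/(337 − 16.94) = 633 × 318/320.06 ≈ 629 Hz.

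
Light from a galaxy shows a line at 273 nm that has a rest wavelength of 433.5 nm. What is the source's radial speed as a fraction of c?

0.432

λ'/λ₀ = 0.6298 < 1 (blueshift), so the source is approaching.
λ'/λ₀ = √((1 − β)/(1 + β)) for an approaching source ⇒ β = (1 − r²)/(1 + r²) with r = λ'/λ₀.
β = (1 − 0.3966)/(1 + 0.3966) ≈ 0.432.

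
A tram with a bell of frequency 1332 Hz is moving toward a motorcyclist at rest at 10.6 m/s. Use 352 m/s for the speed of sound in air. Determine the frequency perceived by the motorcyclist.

With the source moving toward a stationary observer, f' = f · v/(v − v_s).
f' = 1332 × 352/(352 − 10.6) = 1332 × 352/341.4 ≈ 1373 Hz.

1373 Hz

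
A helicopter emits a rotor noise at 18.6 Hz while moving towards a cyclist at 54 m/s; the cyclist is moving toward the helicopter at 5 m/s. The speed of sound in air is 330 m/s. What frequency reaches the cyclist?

With source approaching and observer approaching, f' = f · (v + v_o)/(v − v_s).
f' = 18.6 × (330 + 5)/(330 − 54) = 18.6 × 335/276 ≈ 22.6 Hz.

22.6 Hz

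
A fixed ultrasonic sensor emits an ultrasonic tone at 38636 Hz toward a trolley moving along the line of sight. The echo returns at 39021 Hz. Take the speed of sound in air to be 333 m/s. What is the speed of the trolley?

Double Doppler shift off a moving reflector: f₂ = f₀ · (v + u)/(v − u) (u > 0 toward emitter).
Rearranging, u = v · (f₂ − f₀)/(f₂ + f₀) = 333 × 385/77657 ≈ 1.65 m/s.
So the trolley is moving at 1.65 m/s toward the emitter.

1.65 m/s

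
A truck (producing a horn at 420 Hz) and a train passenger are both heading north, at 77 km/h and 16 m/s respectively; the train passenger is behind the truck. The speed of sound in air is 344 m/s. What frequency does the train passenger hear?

77 km/h = 21.39 m/s.
The train passenger is behind, so the truck is moving away from it while the train passenger is moving toward the truck.
With source receding and observer approaching, f' = f · (v + v_o)/(v + v_s).
f' = 420 × (344 + 16)/(344 + 21.39) = 420 × 360/365.39 ≈ 414 Hz.

414 Hz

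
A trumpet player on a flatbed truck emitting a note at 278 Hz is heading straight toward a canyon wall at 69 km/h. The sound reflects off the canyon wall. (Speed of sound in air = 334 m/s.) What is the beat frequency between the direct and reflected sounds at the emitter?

33.8 Hz

69 km/h = 19.17 m/s.
The canyon wall receives the sound from a moving source: f₁ = f₀ · v/(v − v_e) = 278 × 334/314.83 ≈ 294.9 Hz.
On the return leg the trumpet player on a flatbed truck is a moving observer: f₂ = f₁ · (v + v_e)/v = 294.9 × 353.17/334 ≈ 311.8 Hz.
Equivalently f₂ = f₀ · (v + v_e)/(v − v_e).
Beat against the emitted tone: |f₂ − f₀| = 2v_e·f₀/(v − v_e) = 2 × 19.17 × 278/314.83 ≈ 33.8 Hz.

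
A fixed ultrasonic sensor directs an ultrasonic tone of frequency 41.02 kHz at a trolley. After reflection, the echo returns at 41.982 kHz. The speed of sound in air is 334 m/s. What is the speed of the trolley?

3.9 m/s

Double Doppler shift off a moving reflector: f₂ = f₀ · (v + u)/(v − u) (u > 0 toward emitter).
Rearranging, u = v · (f₂ − f₀)/(f₂ + f₀) = 334 × 0.962/83.002 ≈ 3.9 m/s.
So the trolley is moving at 3.9 m/s toward the emitter.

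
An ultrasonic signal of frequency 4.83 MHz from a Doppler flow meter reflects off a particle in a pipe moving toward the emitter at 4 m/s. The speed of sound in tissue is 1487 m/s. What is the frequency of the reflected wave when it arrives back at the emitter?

At the particle in a pipe (a moving observer), f₁ = f₀ · (v + u)/v = 4.83 × 1491/1487 ≈ 4.843 MHz.
The reflection then acts as a moving source: f₂ = f₁ · v/(v − u) ≈ 4.856 MHz.

4.856 MHz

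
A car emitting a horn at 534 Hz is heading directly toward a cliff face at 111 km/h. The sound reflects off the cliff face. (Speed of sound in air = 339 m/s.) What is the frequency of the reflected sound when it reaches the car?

111 km/h = 30.83 m/s.
The cliff face receives the sound from a moving source: f₁ = f₀ · v/(v − v_e) = 534 × 339/308.17 ≈ 587 Hz.
On the return leg the car is a moving observer: f₂ = f₁ · (v + v_e)/v = 587 × 369.83/339 ≈ 641 Hz.
Equivalently f₂ = f₀ · (v + v_e)/(v − v_e).

641 Hz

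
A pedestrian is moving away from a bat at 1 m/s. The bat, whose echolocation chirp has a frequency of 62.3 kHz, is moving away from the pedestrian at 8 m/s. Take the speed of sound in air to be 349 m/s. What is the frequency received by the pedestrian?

60.7 kHz

Both move, so f' = f · (v − v_o)/(v + v_s).
f' = 62.3 × (349 − 1)/(349 + 8) = 62.3 × 348/357 ≈ 60.7 kHz.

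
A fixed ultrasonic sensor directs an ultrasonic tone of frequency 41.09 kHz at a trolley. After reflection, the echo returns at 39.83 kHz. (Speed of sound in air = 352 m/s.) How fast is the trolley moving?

Double Doppler shift off a moving reflector: f₂ = f₀ · (v + u)/(v − u) (u > 0 toward emitter).
Rearranging, u = v · (f₂ − f₀)/(f₂ + f₀) = 352 × -1.26/80.92 ≈ -5.5 m/s.
So the trolley is moving at 5.5 m/s away from the emitter.

5.5 m/s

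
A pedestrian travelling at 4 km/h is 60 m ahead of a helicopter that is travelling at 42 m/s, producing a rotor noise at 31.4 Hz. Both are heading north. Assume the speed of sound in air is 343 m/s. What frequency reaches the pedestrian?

35.7 Hz

4 km/h = 1.111 m/s.
The pedestrian is ahead, so the helicopter is moving toward it while the pedestrian is moving away from the helicopter.
General Doppler shift: f' = f · (v − v_o)/(v − v_s).
f' = 31.4 × (343 − 1.111)/(343 − 42) = 31.4 × 341.89/301 ≈ 35.7 Hz.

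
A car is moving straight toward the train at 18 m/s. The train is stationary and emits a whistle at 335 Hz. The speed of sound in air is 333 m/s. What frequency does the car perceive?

Only the observer moves, toward the source, so f' = f · (v + v_o)/v.
f' = 335 × (333 + 18)/333 = 335 × 351/333 ≈ 353 Hz.

353 Hz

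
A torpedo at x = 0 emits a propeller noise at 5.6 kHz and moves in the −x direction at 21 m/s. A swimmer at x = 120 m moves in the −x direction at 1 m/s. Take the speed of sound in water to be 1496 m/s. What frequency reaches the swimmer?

The observer lies on the +x side, so the source is heading away from the observer and the observer is heading toward the source.
With source receding and observer approaching, f' = f · (v + v_o)/(v + v_s).
f' = 5.6 × (1496 + 1)/(1496 + 21) = 5.6 × 1497/1517 ≈ 5.53 kHz.

5.53 kHz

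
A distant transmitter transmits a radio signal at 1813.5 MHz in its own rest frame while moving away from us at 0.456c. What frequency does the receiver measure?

1108.5 MHz

Relativistic Doppler for frequency: f' = f₀ · √((1 − β)/(1 + β)).
f' = 1813.5 × √(0.5440/1.4560) = 1813.5 × 0.61125 ≈ 1108.5 MHz.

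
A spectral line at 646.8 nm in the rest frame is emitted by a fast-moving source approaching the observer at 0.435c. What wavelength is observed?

Relativistic Doppler for wavelength: λ' = λ₀ · √((1 − β)/(1 + β)).
λ' = 646.8 × √(0.5650/1.4350) = 646.8 × 0.62748 ≈ 405.9 nm.

405.9 nm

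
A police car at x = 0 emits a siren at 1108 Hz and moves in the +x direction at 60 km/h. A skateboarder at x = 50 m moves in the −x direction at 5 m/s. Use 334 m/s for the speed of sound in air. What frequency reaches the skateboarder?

60 km/h = 16.67 m/s.
The observer lies on the +x side, so the source is heading toward the observer and the observer is heading toward the source.
With source approaching and observer approaching, f' = f · (v + v_o)/(v − v_s).
f' = 1108 × (334 + 5)/(334 − 16.67) = 1108 × 339/317.33 ≈ 1184 Hz.

1184 Hz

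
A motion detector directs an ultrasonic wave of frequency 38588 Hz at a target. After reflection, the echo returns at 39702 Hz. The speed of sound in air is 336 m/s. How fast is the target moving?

4.8 m/s

Double Doppler shift off a moving reflector: f₂ = f₀ · (v + u)/(v − u) (u > 0 toward emitter).
Rearranging, u = v · (f₂ − f₀)/(f₂ + f₀) = 336 × 1114/78290 ≈ 4.8 m/s.
So the target is moving at 4.8 m/s toward the emitter.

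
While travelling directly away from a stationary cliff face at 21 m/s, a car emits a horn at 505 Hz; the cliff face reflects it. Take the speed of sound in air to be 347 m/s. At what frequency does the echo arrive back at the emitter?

447 Hz

The cliff face receives the sound from a moving source: f₁ = f₀ · v/(v + v_e) = 505 × 347/368 ≈ 476 Hz.
On the return leg the car is a moving observer: f₂ = f₁ · (v − v_e)/v = 476 × 326/347 ≈ 447 Hz.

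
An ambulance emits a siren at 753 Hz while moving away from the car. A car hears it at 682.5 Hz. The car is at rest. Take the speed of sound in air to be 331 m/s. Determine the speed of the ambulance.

34 m/s

f' = f · v/(v + v_s) ⇒ v_s = v · |1 − f/f'|.
v_s = 331 × |1 − 753/682.5| = 331 × 0.1033 ≈ 34 m/s.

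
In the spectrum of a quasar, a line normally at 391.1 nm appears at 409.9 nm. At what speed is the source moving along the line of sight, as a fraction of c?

λ'/λ₀ = 1.0481 > 1 (redshift), so the source is receding.
λ'/λ₀ = √((1 + β)/(1 − β)) for a receding source ⇒ β = (r² − 1)/(r² + 1) with r = λ'/λ₀.
β = (1.0984 − 1)/(1.0984 + 1) ≈ 0.047.

0.047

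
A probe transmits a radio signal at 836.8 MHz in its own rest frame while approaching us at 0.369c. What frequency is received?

1232.6 MHz

Relativistic Doppler for frequency: f' = f₀ · √((1 + β)/(1 − β)).
f' = 836.8 × √(1.3690/0.6310) = 836.8 × 1.47295 ≈ 1232.6 MHz.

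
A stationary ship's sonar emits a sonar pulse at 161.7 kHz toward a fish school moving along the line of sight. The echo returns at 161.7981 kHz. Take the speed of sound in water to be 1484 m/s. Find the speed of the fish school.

0.45 m/s

Double Doppler shift off a moving reflector: f₂ = f₀ · (v + u)/(v − u) (u > 0 toward emitter).
Rearranging, u = v · (f₂ − f₀)/(f₂ + f₀) = 1484 × 0.0981/323.4981 ≈ 0.45 m/s.
So the fish school is moving at 0.45 m/s toward the emitter.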